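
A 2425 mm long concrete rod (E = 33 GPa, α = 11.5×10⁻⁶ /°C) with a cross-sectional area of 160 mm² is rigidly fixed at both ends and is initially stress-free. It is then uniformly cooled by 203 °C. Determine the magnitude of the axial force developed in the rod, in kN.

With zero net strain, σ = E·αΔT = 33 GPa × 11.5×10⁻⁶ × 203 = 77.04 MPa.
P = AEαΔT = 160 × 33×10³ × 11.5×10⁻⁶ × 203 = 12.33 kN (tensile).

P ≈ 12.3 kN (tensile)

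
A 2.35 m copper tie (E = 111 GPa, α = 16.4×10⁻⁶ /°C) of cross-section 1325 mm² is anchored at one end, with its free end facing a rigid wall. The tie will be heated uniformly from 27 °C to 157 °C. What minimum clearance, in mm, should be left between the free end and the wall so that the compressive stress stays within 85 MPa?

g ≈ 3.21 mm

Free expansion if unrestrained: δ_free = αΔT L = 16.4×10⁻⁶ × 130 × 2350 = 5.01 mm.
At the allowable stress the elastic shortening the wall may impose is σL/E = 85 × 2350 / (111×10³) = 1.8 mm.
So the gap has to take up the difference, g_min = δ_free − σL/E = 5.01 − 1.8 = 3.211 mm.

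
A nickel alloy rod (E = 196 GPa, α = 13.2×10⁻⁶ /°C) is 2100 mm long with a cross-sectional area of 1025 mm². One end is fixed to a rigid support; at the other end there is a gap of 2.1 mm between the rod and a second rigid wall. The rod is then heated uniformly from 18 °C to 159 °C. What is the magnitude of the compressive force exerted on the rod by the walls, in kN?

Free thermal elongation = αΔT L = 13.2×10⁻⁶ × 141 × 2100 = 3.909 mm.
This exceeds the 2.1 mm gap, so the wall pushes back. The portion of expansion that must be recovered elastically is δ_free − gap = 3.909 − 2.1 = 1.809 mm.
Compatibility: PL/(AE) = 1.809 mm, so σ = P/A = E × (1.809/2100) = 168.8 MPa.
Force on the wall = σA = 168.8 × 1025 mm² = 173 kN.

P ≈ 173 kN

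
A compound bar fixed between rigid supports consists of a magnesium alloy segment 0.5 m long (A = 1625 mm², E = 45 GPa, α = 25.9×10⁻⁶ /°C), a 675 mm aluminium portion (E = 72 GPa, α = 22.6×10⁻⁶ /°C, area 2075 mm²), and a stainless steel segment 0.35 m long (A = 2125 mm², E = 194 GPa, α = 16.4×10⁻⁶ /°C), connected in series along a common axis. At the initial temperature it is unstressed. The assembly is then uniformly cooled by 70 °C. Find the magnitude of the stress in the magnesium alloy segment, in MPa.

With the walls removed the bar would change length by δ_free = Σ αᵢΔT Lᵢ = 25.9×10⁻⁶×70×500 + 22.6×10⁻⁶×70×675 + 16.4×10⁻⁶×70×350 = 2.376 mm.
The rigid supports impose zero overall length change; the single axial force P common to all segments must satisfy P Σ Lᵢ/(AᵢEᵢ) = δ_free.
The series flexibility is Σ Lᵢ/(AᵢEᵢ) = 500/(1625×45×10³) + 675/(2075×72×10³) + 350/(2125×194×10³) = 1.22×10⁻⁵ mm/N.
So P = 2.376 / 1.22×10⁻⁵ = 194.7 kN, tensile.
σ_{magnesium alloy} = P / A = 194700 / 1625 = 119.8 MPa.

σ ≈ 120 MPa (tensile)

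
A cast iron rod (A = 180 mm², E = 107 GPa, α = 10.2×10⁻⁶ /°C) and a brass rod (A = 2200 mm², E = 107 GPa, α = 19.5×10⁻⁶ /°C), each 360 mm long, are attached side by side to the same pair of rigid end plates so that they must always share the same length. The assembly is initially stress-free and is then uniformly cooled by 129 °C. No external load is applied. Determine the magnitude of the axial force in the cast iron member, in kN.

Equilibrium of a rigid end plate with no external load gives equal and opposite internal forces ±P in the two members. Since α_{brass} > α_{cast iron}, cooling drives the brass into tension and the cast iron into compression.
Compatibility of the two members (thermal + elastic change equal): (α₁ − α₂)ΔT = P·[1/(A₁E₁) + 1/(A₂E₂)].
|α₁ − α₂|·ΔT = 9.3×10⁻⁶ × 129 = 0.0012.
1/(A₁E₁) + 1/(A₂E₂) = 1/(180×107×10³) + 1/(2200×107×10³) = 5.617×10⁻⁸ N⁻¹.
P = 0.0012 / 5.617×10⁻⁸ = 21360 N = 21.36 kN.

P ≈ 21.4 kN (compressive in the cast iron)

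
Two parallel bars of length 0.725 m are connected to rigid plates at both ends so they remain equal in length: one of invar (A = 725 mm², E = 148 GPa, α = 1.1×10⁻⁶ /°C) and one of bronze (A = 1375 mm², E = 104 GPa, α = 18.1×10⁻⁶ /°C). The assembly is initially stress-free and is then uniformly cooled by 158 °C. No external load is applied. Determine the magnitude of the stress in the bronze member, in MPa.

The bronze has the larger α, so on cooling it would change length more than the invar if both were free. The rigid plates force a common final length, so the bronze is put into tension and the invar into compression, with equal and opposite forces P (no external load).
Compatibility of the two members (thermal + elastic change equal): (α₁ − α₂)ΔT = P·[1/(A₁E₁) + 1/(A₂E₂)].
|α₁ − α₂|·ΔT = 17×10⁻⁶ × 158 = 0.002686.
1/(A₁E₁) + 1/(A₂E₂) = 1/(725×148×10³) + 1/(1375×104×10³) = 1.631×10⁻⁸ N⁻¹.
P = 0.002686 / 1.631×10⁻⁸ = 164700 N = 164.7 kN.
σ_{bronze} = P/A₂ = 164700/1375 = 119.8 MPa, tensile.

σ ≈ 120 MPa (tensile)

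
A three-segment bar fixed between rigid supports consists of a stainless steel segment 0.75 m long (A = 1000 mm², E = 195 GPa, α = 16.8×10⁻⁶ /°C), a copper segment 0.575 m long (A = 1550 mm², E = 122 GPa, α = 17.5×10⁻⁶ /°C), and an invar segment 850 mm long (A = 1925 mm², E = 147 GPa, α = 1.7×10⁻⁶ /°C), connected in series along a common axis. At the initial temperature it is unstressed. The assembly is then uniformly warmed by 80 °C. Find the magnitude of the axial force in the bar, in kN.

Free thermal expansion of the whole bar: Σ αᵢΔT Lᵢ = 16.8×10⁻⁶×80×750 + 17.5×10⁻⁶×80×575 + 1.7×10⁻⁶×80×850 = 1.929 mm.
The rigid supports impose zero overall length change; the single axial force P common to all segments must satisfy P Σ Lᵢ/(AᵢEᵢ) = δ_free.
Σ Lᵢ/(AᵢEᵢ) = 750/(1000×195×10³) + 575/(1550×122×10³) + 850/(1925×147×10³) = 9.891×10⁻⁶ mm/N.
Hence P = δ_free / Σ(L/AE) = 1.929/9.891×10⁻⁶ = 195 kN (compressive).

P ≈ 195 kN (compressive)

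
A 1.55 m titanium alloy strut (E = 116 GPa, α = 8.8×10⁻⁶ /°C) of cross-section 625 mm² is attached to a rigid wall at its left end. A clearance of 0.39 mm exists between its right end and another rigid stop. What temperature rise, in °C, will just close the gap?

ΔT ≈ 28.6 °C

The gap closes when αΔT L = 0.39 mm, since the strut is still unstressed at that instant.
So ΔT = g/(αL) = 0.39/(8.8×10⁻⁶ × 1550) = 28.59 °C.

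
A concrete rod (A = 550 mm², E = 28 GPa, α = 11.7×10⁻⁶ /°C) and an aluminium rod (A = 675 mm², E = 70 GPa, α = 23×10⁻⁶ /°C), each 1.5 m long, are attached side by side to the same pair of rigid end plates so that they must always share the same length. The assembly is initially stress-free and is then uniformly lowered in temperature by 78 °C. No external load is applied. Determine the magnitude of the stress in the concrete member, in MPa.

σ ≈ 18.6 MPa (compressive)

The aluminium has the larger α, so on cooling it would change length more than the concrete if both were free. The rigid plates force a common final length, so the aluminium is put into tension and the concrete into compression, with equal and opposite forces P (no external load).
Equating the net (thermal + elastic) strains gives |α₁ − α₂|·ΔT = P·[1/(A₁E₁) + 1/(A₂E₂)].
|α₁ − α₂|·ΔT = 11.3×10⁻⁶ × 78 = 0.0008814.
1/(A₁E₁) + 1/(A₂E₂) = 1/(550×28×10³) + 1/(675×70×10³) = 8.61×10⁻⁸ N⁻¹.
P = 0.0008814 / 8.61×10⁻⁸ = 10240 N = 10.24 kN.
σ_{concrete} = P/A₁ = 10240/550 = 18.61 MPa, compressive.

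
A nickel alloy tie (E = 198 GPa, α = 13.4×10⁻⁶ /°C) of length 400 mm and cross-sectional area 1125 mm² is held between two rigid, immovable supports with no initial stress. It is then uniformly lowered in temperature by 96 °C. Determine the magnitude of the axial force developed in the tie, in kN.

P ≈ 287 kN (tensile)

The ends cannot move, so σ = EαΔT = 198×10³ × 13.4×10⁻⁶ × 96 = 254.7 MPa.
Axial force P = σA = 254.7 × 1125 = 286500 N = 286.5 kN, tensile.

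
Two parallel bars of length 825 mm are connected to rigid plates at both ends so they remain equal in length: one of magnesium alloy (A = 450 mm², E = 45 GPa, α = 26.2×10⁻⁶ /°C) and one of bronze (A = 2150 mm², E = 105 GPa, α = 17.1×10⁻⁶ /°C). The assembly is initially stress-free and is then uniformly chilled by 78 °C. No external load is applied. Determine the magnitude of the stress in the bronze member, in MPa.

Both members must finish at the same length. With the larger α, the magnesium alloy tends to over-contract; the plates restrain it, putting the magnesium alloy in tension and the bronze in compression. With no external load the two internal forces are equal and opposite, magnitude P.
Equating the net (thermal + elastic) strains gives |α₁ − α₂|·ΔT = P·[1/(A₁E₁) + 1/(A₂E₂)].
|α₁ − α₂|·ΔT = 9.1×10⁻⁶ × 78 = 0.0007098.
1/(A₁E₁) + 1/(A₂E₂) = 1/(450×45×10³) + 1/(2150×105×10³) = 5.381×10⁻⁸ N⁻¹.
P = 0.0007098 / 5.381×10⁻⁸ = 13190 N = 13.19 kN.
σ_{bronze} = P/A₂ = 13190/2150 = 6.135 MPa, compressive.

σ ≈ 6.14 MPa (compressive)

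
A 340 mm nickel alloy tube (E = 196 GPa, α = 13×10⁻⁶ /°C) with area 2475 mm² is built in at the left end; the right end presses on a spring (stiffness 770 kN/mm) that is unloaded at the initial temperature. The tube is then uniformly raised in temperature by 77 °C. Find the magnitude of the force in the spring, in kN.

P ≈ 170 kN

The unrestrained thermal change is αΔT L = 13×10⁻⁶ × 77 × 340 = 0.3403 mm.
With a force P in the spring, the elastic change of the tube is PL/(AE) and that of the spring is P/k; compatibility requires their sum to equal δ_free.
P [ L/(AE) + 1/k ] = δ_free → P [ 340/(2475×196×10³) + 1/(770×10³) ] = 0.3403.
P = 0.3403 / 2×10⁻⁶ = 170200 N.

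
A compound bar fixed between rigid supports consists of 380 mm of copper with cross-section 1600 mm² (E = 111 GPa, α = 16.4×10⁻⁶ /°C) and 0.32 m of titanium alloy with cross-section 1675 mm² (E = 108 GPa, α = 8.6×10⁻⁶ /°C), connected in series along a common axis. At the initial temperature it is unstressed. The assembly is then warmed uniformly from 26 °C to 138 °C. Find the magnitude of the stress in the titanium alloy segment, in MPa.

If the supports were absent, the total length change would be Σ αᵢΔT Lᵢ = 16.4×10⁻⁶×112×380 + 8.6×10⁻⁶×112×320 = 1.006 mm.
The rigid supports impose zero overall length change; the single axial force P common to all segments must satisfy P Σ Lᵢ/(AᵢEᵢ) = δ_free.
Σ Lᵢ/(AᵢEᵢ) = 380/(1600×111×10³) + 320/(1675×108×10³) = 3.909×10⁻⁶ mm/N.
So P = 1.006 / 3.909×10⁻⁶ = 257.4 kN, compressive.
σ_{titanium alloy} = P / A = 257400 / 1675 = 153.7 MPa.

σ ≈ 154 MPa (compressive)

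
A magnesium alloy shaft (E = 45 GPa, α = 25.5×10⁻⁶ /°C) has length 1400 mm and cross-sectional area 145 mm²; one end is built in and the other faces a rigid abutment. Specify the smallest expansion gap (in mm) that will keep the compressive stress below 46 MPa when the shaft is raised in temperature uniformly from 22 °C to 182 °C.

g ≈ 4.28 mm

Free expansion if unrestrained: δ_free = αΔT L = 25.5×10⁻⁶ × 160 × 1400 = 5.712 mm.
At the allowable stress the elastic shortening the wall may impose is σL/E = 46 × 1400 / (45×10³) = 1.431 mm.
So the gap has to take up the difference, g_min = δ_free − σL/E = 5.712 − 1.431 = 4.281 mm.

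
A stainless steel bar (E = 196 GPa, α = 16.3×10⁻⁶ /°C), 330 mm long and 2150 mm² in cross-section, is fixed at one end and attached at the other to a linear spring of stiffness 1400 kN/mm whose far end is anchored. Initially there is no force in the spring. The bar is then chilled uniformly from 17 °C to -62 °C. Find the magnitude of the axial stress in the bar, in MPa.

σ ≈ 132 MPa (tensile)

Free thermal contraction: δ_free = αΔT L = 16.3×10⁻⁶ × 79 × 330 = 0.4249 mm.
Let P be the tensile force in the spring. The bar extends elastically by PL/(AE) and the spring stretches by P/k; together these equal δ_free.
P [ L/(AE) + 1/k ] = δ_free → P [ 330/(2150×196×10³) + 1/(1400×10³) ] = 0.4249.
P = 0.4249 / 1.497×10⁻⁶ = 283800 N.
σ = P/A = 283800/2150 = 132 MPa.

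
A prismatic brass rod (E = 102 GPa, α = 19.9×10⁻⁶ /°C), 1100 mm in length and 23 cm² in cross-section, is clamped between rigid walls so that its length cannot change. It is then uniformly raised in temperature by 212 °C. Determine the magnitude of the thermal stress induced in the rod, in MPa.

Because both ends are immovable the net strain is zero, and the suppressed thermal strain is αΔT = 19.9×10⁻⁶ × 212 = 4218.8×10⁻⁶.
Hence σ = E·αΔT = 102×10³ × 4218.8×10⁻⁶ = 430.3 MPa, compressive.

σ ≈ 430 MPa (compressive)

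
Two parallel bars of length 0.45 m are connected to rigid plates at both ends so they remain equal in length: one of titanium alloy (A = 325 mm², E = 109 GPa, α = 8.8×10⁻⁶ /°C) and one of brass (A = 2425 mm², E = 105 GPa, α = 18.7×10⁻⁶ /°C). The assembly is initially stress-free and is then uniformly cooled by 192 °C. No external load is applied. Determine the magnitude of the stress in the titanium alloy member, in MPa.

The brass has the larger α, so on cooling it would change length more than the titanium alloy if both were free. The rigid plates force a common final length, so the brass is put into tension and the titanium alloy into compression, with equal and opposite forces P (no external load).
Equating the net (thermal + elastic) strains gives |α₁ − α₂|·ΔT = P·[1/(A₁E₁) + 1/(A₂E₂)].
|α₁ − α₂|·ΔT = 9.9×10⁻⁶ × 192 = 0.001901.
1/(A₁E₁) + 1/(A₂E₂) = 1/(325×109×10³) + 1/(2425×105×10³) = 3.216×10⁻⁸ N⁻¹.
So P = 0.001901 / 3.216×10⁻⁸ = 59.11 kN.
σ_{titanium alloy} = P/A₁ = 59110/325 = 181.9 MPa, compressive.

σ ≈ 182 MPa (compressive)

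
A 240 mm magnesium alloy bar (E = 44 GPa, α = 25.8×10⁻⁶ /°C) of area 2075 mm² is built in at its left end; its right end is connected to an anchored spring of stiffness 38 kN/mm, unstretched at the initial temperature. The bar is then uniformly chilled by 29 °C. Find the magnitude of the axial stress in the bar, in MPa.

σ ≈ 2.99 MPa (tensile)

The unrestrained thermal change is αΔT L = 25.8×10⁻⁶ × 29 × 240 = 0.1796 mm.
Let P be the tensile force in the spring. The bar extends elastically by PL/(AE) and the spring stretches by P/k; together these equal δ_free.
P [ L/(AE) + 1/k ] = δ_free → P [ 240/(2075×44×10³) + 1/(38×10³) ] = 0.1796.
P = 0.1796 / 2.894×10⁻⁵ = 6204 N.
σ = P/A = 6204/2075 = 2.99 MPa.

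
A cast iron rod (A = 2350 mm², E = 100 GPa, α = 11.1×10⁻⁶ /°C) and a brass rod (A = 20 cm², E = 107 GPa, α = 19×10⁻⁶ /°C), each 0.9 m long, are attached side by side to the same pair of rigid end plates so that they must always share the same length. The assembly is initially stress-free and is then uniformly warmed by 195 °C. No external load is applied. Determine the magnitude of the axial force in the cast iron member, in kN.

Equilibrium of a rigid end plate with no external load gives equal and opposite internal forces ±P in the two members. Since α_{brass} > α_{cast iron}, heating drives the brass into compression and the cast iron into tension.
Setting the final lengths equal and cancelling L: (α₁ − α₂)ΔT = P/(A₁E₁) + P/(A₂E₂).
|α₁ − α₂|·ΔT = 7.9×10⁻⁶ × 195 = 0.001541.
1/(A₁E₁) + 1/(A₂E₂) = 1/(2350×100×10³) + 1/(2000×107×10³) = 8.928×10⁻⁹ N⁻¹.
P = 0.001541 / 8.928×10⁻⁹ = 172500 N = 172.5 kN.

P ≈ 173 kN (tensile in the cast iron)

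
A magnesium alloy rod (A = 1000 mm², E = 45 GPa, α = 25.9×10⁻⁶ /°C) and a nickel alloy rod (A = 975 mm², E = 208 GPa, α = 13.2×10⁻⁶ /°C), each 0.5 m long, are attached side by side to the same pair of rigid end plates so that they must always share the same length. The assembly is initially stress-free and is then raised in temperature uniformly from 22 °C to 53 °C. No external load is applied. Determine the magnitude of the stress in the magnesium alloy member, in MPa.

The magnesium alloy has the larger α, so on heating it would change length more than the nickel alloy if both were free. The rigid plates force a common final length, so the magnesium alloy is put into compression and the nickel alloy into tension, with equal and opposite forces P (no external load).
Compatibility of the two members (thermal + elastic change equal): (α₁ − α₂)ΔT = P·[1/(A₁E₁) + 1/(A₂E₂)].
|α₁ − α₂|·ΔT = 12.7×10⁻⁶ × 31 = 0.0003937.
1/(A₁E₁) + 1/(A₂E₂) = 1/(1000×45×10³) + 1/(975×208×10³) = 2.715×10⁻⁸ N⁻¹.
P = 0.0003937 / 2.715×10⁻⁸ = 14500 N = 14.5 kN.
σ_{magnesium alloy} = P/A₁ = 14500/1000 = 14.5 MPa, compressive.

σ ≈ 14.5 MPa (compressive)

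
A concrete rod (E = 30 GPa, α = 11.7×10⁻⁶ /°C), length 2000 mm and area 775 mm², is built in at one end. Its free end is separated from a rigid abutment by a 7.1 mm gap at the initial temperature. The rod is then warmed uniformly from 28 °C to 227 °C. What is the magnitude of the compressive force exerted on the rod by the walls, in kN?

Unrestrained expansion: δ_free = αΔT L = 11.7×10⁻⁶ × 199 × 2000 = 4.657 mm.
This is smaller than the 7.1 mm clearance, so the rod expands freely without reaching the stop — the stress is zero.

P ≈ 0 kN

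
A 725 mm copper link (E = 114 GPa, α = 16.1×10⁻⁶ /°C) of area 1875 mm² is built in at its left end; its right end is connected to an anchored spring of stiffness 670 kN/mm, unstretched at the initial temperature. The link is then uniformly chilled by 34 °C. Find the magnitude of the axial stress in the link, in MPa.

σ ≈ 43.3 MPa (tensile)

The unrestrained thermal change is αΔT L = 16.1×10⁻⁶ × 34 × 725 = 0.3969 mm.
With a force P in the spring, the elastic change of the link is PL/(AE) and that of the spring is P/k; compatibility requires their sum to equal δ_free.
P [ L/(AE) + 1/k ] = δ_free → P [ 725/(1875×114×10³) + 1/(670×10³) ] = 0.3969.
P = 0.3969 / 4.884×10⁻⁶ = 81250 N.
σ = P/A = 81250/1875 = 43.33 MPa.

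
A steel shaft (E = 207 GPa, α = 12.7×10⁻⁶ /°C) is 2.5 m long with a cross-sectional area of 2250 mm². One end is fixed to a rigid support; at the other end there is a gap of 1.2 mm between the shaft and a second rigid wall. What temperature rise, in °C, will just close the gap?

The gap closes when αΔT L = 1.2 mm, since the shaft is still unstressed at that instant.
ΔT = 1.2 / (12.7×10⁻⁶ × 2500) = 37.8 °C.

ΔT ≈ 37.8 °C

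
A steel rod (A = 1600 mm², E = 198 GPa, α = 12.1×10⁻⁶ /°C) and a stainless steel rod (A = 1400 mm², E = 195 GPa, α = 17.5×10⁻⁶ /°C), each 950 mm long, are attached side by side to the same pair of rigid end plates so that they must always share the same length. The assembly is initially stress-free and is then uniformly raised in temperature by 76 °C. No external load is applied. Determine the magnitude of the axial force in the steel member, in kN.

Equilibrium of a rigid end plate with no external load gives equal and opposite internal forces ±P in the two members. Since α_{stainless steel} > α_{steel}, heating drives the stainless steel into compression and the steel into tension.
Setting the final lengths equal and cancelling L: (α₁ − α₂)ΔT = P/(A₁E₁) + P/(A₂E₂).
|α₁ − α₂|·ΔT = 5.4×10⁻⁶ × 76 = 0.0004104.
1/(A₁E₁) + 1/(A₂E₂) = 1/(1600×198×10³) + 1/(1400×195×10³) = 6.82×10⁻⁹ N⁻¹.
So P = 0.0004104 / 6.82×10⁻⁹ = 60.18 kN.

P ≈ 60.2 kN (tensile in the steel)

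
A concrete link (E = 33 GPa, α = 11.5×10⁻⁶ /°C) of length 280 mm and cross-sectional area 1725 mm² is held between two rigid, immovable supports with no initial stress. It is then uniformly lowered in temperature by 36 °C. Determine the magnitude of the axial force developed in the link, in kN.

Full restraint means ε = 0, so the stress is σ = EαΔT = 33×10³ × 11.5×10⁻⁶ × 36 = 13.66 MPa.
P = AEαΔT = 1725 × 33×10³ × 11.5×10⁻⁶ × 36 = 23.57 kN (tensile).

P ≈ 23.6 kN (tensile)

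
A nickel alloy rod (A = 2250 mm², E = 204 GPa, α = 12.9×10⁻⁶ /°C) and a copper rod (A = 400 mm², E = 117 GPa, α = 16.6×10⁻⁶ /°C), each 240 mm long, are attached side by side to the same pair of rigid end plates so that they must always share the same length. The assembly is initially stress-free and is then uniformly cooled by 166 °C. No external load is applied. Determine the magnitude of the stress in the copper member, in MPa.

Equilibrium of a rigid end plate with no external load gives equal and opposite internal forces ±P in the two members. Since α_{copper} > α_{nickel alloy}, cooling drives the copper into tension and the nickel alloy into compression.
Compatibility of the two members (thermal + elastic change equal): (α₁ − α₂)ΔT = P·[1/(A₁E₁) + 1/(A₂E₂)].
|α₁ − α₂|·ΔT = 3.7×10⁻⁶ × 166 = 0.0006142.
1/(A₁E₁) + 1/(A₂E₂) = 1/(2250×204×10³) + 1/(400×117×10³) = 2.355×10⁻⁸ N⁻¹.
So P = 0.0006142 / 2.355×10⁻⁸ = 26.08 kN.
σ_{copper} = P/A₂ = 26080/400 = 65.21 MPa, tensile.

σ ≈ 65.2 MPa (tensile)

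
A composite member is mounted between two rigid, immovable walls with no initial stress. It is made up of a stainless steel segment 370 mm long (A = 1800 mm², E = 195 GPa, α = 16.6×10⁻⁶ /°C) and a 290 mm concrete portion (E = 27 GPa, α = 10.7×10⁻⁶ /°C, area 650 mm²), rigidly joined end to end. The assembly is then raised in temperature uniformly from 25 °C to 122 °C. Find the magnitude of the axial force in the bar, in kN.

Free thermal expansion of the whole bar: Σ αᵢΔT Lᵢ = 16.6×10⁻⁶×97×370 + 10.7×10⁻⁶×97×290 = 0.8968 mm.
The walls prevent any net length change, so an axial force P (same in every segment) develops. Compatibility: P · Σ Lᵢ/(AᵢEᵢ) = δ_free.
The series flexibility is Σ Lᵢ/(AᵢEᵢ) = 370/(1800×195×10³) + 290/(650×27×10³) = 1.758×10⁻⁵ mm/N.
P = 0.8968 / 1.758×10⁻⁵ = 51020 N = 51.02 kN, compressive.

P ≈ 51 kN (compressive)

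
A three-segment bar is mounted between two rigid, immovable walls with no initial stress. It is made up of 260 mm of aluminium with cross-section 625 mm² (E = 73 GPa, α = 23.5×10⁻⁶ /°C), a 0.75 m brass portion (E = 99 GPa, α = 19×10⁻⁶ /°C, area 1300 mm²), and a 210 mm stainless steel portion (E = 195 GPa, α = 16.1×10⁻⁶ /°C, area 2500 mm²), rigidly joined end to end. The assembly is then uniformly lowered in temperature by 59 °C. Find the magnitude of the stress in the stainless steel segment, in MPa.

If the supports were absent, the total length change would be Σ αᵢΔT Lᵢ = 23.5×10⁻⁶×59×260 + 19×10⁻⁶×59×750 + 16.1×10⁻⁶×59×210 = 1.401 mm.
The rigid supports impose zero overall length change; the single axial force P common to all segments must satisfy P Σ Lᵢ/(AᵢEᵢ) = δ_free.
The series flexibility is Σ Lᵢ/(AᵢEᵢ) = 260/(625×73×10³) + 750/(1300×99×10³) + 210/(2500×195×10³) = 1.196×10⁻⁵ mm/N.
P = 1.401 / 1.196×10⁻⁵ = 117100 N = 117.1 kN, tensile.
σ_{stainless steel} = P / A = 117100 / 2500 = 46.86 MPa.

σ ≈ 46.9 MPa (tensile)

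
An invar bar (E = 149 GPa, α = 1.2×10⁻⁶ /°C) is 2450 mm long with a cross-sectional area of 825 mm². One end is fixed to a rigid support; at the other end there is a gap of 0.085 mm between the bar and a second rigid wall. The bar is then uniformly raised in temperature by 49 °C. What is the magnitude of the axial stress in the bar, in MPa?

σ ≈ 3.59 MPa (compressive)

Unrestrained expansion: δ_free = αΔT L = 1.2×10⁻⁶ × 49 × 2450 = 0.1441 mm.
This exceeds the 0.085 mm gap, so the wall pushes back. The portion of expansion that must be recovered elastically is δ_free − gap = 0.1441 − 0.085 = 0.05906 mm.
So σ = E(δ_free − g)/L = 149×10³ × 0.05906/2450 = 3.592 MPa.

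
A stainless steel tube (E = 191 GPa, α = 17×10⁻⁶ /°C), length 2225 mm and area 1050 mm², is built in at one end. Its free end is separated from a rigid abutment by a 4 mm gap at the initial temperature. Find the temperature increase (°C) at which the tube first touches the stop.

The gap closes when αΔT L = 4 mm, since the tube is still unstressed at that instant.
ΔT = 4 / (17×10⁻⁶ × 2225) = 105.8 °C.

ΔT ≈ 106 °C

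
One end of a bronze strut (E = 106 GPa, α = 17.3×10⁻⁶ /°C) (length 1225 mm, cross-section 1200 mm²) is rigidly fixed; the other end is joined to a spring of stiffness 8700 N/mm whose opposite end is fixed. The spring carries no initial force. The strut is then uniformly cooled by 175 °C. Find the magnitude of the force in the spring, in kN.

Free thermal contraction: δ_free = αΔT L = 17.3×10⁻⁶ × 175 × 1225 = 3.709 mm.
Let P be the tensile force in the spring. The strut extends elastically by PL/(AE) and the spring stretches by P/k; together these equal δ_free.
So P = δ_free / [L/(AE) + 1/k] = 3.709 / [ 1225/(1200×106×10³) + 1/(8700) ].
P = 3.709 / 0.0001246 = 29770 N.

P ≈ 29.8 kN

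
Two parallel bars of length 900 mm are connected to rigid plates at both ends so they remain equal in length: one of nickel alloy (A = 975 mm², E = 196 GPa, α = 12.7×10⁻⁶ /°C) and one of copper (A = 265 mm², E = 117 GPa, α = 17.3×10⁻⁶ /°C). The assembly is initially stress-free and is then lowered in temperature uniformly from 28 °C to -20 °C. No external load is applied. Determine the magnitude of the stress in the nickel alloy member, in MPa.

Equilibrium of a rigid end plate with no external load gives equal and opposite internal forces ±P in the two members. Since α_{copper} > α_{nickel alloy}, cooling drives the copper into tension and the nickel alloy into compression.
Compatibility of the two members (thermal + elastic change equal): (α₁ − α₂)ΔT = P·[1/(A₁E₁) + 1/(A₂E₂)].
|α₁ − α₂|·ΔT = 4.6×10⁻⁶ × 48 = 0.0002208.
1/(A₁E₁) + 1/(A₂E₂) = 1/(975×196×10³) + 1/(265×117×10³) = 3.749×10⁻⁸ N⁻¹.
So P = 0.0002208 / 3.749×10⁻⁸ = 5.89 kN.
σ_{nickel alloy} = P/A₁ = 5890/975 = 6.041 MPa, compressive.

σ ≈ 6.04 MPa (compressive)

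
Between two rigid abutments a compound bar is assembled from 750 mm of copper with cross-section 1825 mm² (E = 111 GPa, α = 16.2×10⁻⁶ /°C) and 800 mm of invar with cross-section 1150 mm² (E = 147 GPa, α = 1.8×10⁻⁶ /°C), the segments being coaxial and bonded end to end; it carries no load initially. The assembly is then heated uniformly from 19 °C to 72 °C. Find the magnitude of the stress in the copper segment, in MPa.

σ ≈ 46.8 MPa (compressive)

If the supports were absent, the total length change would be Σ αᵢΔT Lᵢ = 16.2×10⁻⁶×53×750 + 1.8×10⁻⁶×53×800 = 0.7203 mm.
The walls prevent any net length change, so an axial force P (same in every segment) develops. Compatibility: P · Σ Lᵢ/(AᵢEᵢ) = δ_free.
Σ Lᵢ/(AᵢEᵢ) = 750/(1825×111×10³) + 800/(1150×147×10³) = 8.435×10⁻⁶ mm/N.
P = 0.7203 / 8.435×10⁻⁶ = 85390 N = 85.39 kN, compressive.
σ_{copper} = P / A = 85390 / 1825 = 46.79 MPa.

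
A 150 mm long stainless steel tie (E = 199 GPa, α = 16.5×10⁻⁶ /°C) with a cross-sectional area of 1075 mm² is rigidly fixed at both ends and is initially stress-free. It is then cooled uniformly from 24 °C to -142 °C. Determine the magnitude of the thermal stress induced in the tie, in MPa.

σ ≈ 545 MPa (tensile)

With length fixed, the mechanical strain must cancel the thermal strain αΔT = 16.5×10⁻⁶ × 166 = 2739×10⁻⁶.
σ = EαΔT = 199×10³ × 16.5×10⁻⁶ × 166 = 545.1 MPa (tensile; the tie is trying to contract).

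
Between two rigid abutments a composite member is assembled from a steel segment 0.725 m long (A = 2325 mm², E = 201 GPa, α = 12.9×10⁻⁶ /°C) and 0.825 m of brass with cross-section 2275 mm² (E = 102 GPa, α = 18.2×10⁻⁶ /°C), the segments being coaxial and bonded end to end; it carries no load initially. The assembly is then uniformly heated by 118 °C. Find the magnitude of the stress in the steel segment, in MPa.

With the walls removed the bar would change length by δ_free = Σ αᵢΔT Lᵢ = 12.9×10⁻⁶×118×725 + 18.2×10⁻⁶×118×825 = 2.875 mm.
Since the ends are fixed, an axial force P builds up, equal in every segment, with P · Σ Lᵢ/(AᵢEᵢ) = δ_free.
The series flexibility is Σ Lᵢ/(AᵢEᵢ) = 725/(2325×201×10³) + 825/(2275×102×10³) = 5.107×10⁻⁶ mm/N.
So P = 2.875 / 5.107×10⁻⁶ = 563.1 kN, compressive.
σ_{steel} = P / A = 563100 / 2325 = 242.2 MPa.

σ ≈ 242 MPa (compressive)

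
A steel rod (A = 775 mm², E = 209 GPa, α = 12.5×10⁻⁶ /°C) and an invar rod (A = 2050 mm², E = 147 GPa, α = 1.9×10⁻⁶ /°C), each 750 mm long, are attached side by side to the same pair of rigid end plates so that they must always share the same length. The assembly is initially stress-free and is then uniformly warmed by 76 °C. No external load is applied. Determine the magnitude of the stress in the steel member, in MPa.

σ ≈ 110 MPa (compressive)

Both members must finish at the same length. With the larger α, the steel tends to over-expand; the plates restrain it, putting the steel in compression and the invar in tension. With no external load the two internal forces are equal and opposite, magnitude P.
Equating the net (thermal + elastic) strains gives |α₁ − α₂|·ΔT = P·[1/(A₁E₁) + 1/(A₂E₂)].
|α₁ − α₂|·ΔT = 10.6×10⁻⁶ × 76 = 0.0008056.
1/(A₁E₁) + 1/(A₂E₂) = 1/(775×209×10³) + 1/(2050×147×10³) = 9.492×10⁻⁹ N⁻¹.
So P = 0.0008056 / 9.492×10⁻⁹ = 84.87 kN.
σ_{steel} = P/A₁ = 84870/775 = 109.5 MPa, compressive.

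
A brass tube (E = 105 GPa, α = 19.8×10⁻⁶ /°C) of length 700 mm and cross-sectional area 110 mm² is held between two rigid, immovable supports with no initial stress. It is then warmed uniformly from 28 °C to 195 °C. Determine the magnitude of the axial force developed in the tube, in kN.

P ≈ 38.2 kN (compressive)

Full restraint means ε = 0, so the stress is σ = EαΔT = 105×10³ × 19.8×10⁻⁶ × 167 = 347.2 MPa.
Axial force P = σA = 347.2 × 110 = 38190 N = 38.19 kN, compressive.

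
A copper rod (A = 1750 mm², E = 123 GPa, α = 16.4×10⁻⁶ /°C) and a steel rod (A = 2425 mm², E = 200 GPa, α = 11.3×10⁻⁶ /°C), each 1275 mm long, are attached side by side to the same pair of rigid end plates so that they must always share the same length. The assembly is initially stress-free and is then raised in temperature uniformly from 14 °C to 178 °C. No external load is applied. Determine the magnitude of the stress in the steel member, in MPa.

σ ≈ 51.4 MPa (tensile)

Equilibrium of a rigid end plate with no external load gives equal and opposite internal forces ±P in the two members. Since α_{copper} > α_{steel}, heating drives the copper into compression and the steel into tension.
Compatibility of the two members (thermal + elastic change equal): (α₁ − α₂)ΔT = P·[1/(A₁E₁) + 1/(A₂E₂)].
|α₁ − α₂|·ΔT = 5.1×10⁻⁶ × 164 = 0.0008364.
1/(A₁E₁) + 1/(A₂E₂) = 1/(1750×123×10³) + 1/(2425×200×10³) = 6.708×10⁻⁹ N⁻¹.
P = 0.0008364 / 6.708×10⁻⁹ = 124700 N = 124.7 kN.
σ_{steel} = P/A₂ = 124700/2425 = 51.42 MPa, tensile.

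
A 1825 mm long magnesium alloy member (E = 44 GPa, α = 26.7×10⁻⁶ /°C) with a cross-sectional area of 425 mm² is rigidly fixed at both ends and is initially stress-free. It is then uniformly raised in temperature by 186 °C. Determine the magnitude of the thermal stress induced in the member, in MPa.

σ ≈ 219 MPa (compressive)

Because both ends are immovable the net strain is zero, and the suppressed thermal strain is αΔT = 26.7×10⁻⁶ × 186 = 4966.2×10⁻⁶.
Hence σ = E·αΔT = 44×10³ × 4966.2×10⁻⁶ = 218.5 MPa, compressive.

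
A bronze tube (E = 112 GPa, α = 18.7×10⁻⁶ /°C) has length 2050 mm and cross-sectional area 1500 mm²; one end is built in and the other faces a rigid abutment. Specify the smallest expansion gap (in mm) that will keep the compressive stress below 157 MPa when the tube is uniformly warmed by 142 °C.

Free expansion if unrestrained: δ_free = αΔT L = 18.7×10⁻⁶ × 142 × 2050 = 5.444 mm.
A stress of 157 MPa corresponds to the wall pushing the tube back by σL/E = 157×2050/(112×10³) = 2.874 mm.
So the gap has to take up the difference, g_min = δ_free − σL/E = 5.444 − 2.874 = 2.57 mm.

g ≈ 2.57 mm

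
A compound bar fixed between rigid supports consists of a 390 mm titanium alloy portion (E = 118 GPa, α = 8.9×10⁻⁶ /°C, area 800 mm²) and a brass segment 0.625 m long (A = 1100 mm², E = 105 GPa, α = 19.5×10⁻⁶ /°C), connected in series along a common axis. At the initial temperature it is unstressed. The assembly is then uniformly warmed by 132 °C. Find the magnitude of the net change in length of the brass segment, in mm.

|ΔL| ≈ 0.437 mm

With the walls removed the bar would change length by δ_free = Σ αᵢΔT Lᵢ = 8.9×10⁻⁶×132×390 + 19.5×10⁻⁶×132×625 = 2.067 mm.
The walls prevent any net length change, so an axial force P (same in every segment) develops. Compatibility: P · Σ Lᵢ/(AᵢEᵢ) = δ_free.
Σ Lᵢ/(AᵢEᵢ) = 390/(800×118×10³) + 625/(1100×105×10³) = 9.543×10⁻⁶ mm/N.
P = 2.067 / 9.543×10⁻⁶ = 216600 N = 216.6 kN, compressive.
For the brass segment, free thermal change = 19.5×10⁻⁶×132×625 = 1.609 mm and elastic change from P = 216600×625/(1100×105×10³) = 1.172 mm; these oppose, so the net change is 0.437 mm (segment lengthens).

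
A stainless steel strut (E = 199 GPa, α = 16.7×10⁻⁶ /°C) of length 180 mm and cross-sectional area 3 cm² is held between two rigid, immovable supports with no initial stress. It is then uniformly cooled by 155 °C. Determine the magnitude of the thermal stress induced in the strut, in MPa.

σ ≈ 515 MPa (tensile)

The supports are rigid, so the total axial strain is zero. The restrained thermal strain is ε = αΔT = 16.7×10⁻⁶ × 155 = 2588.5×10⁻⁶.
Hence σ = E·αΔT = 199×10³ × 2588.5×10⁻⁶ = 515.1 MPa, tensile.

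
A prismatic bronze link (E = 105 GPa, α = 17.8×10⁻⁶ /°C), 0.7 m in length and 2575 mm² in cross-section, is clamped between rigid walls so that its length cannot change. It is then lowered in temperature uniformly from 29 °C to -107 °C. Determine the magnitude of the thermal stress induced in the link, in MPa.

With length fixed, the mechanical strain must cancel the thermal strain αΔT = 17.8×10⁻⁶ × 136 = 2420.8×10⁻⁶.
Hence σ = E·αΔT = 105×10³ × 2420.8×10⁻⁶ = 254.2 MPa, tensile.

σ ≈ 254 MPa (tensile)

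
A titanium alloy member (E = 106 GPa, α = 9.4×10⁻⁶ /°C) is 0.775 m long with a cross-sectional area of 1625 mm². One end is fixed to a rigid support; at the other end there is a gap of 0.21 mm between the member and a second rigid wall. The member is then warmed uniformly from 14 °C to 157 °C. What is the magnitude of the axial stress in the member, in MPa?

σ ≈ 114 MPa (compressive)

Free thermal elongation = αΔT L = 9.4×10⁻⁶ × 143 × 775 = 1.042 mm.
The gap closes (δ_free > 0.21 mm) and the wall then resists a further 1.042 − 0.21 = 0.8318 mm of expansion.
So σ = E(δ_free − g)/L = 106×10³ × 0.8318/775 = 113.8 MPa.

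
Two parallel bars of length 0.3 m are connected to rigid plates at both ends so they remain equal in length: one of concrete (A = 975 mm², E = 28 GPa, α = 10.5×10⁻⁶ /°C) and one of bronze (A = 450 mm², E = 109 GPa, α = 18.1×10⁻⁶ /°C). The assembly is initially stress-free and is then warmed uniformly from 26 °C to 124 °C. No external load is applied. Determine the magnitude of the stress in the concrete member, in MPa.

Both members must finish at the same length. With the larger α, the bronze tends to over-expand; the plates restrain it, putting the bronze in compression and the concrete in tension. With no external load the two internal forces are equal and opposite, magnitude P.
Equating the net (thermal + elastic) strains gives |α₁ − α₂|·ΔT = P·[1/(A₁E₁) + 1/(A₂E₂)].
|α₁ − α₂|·ΔT = 7.6×10⁻⁶ × 98 = 0.0007448.
1/(A₁E₁) + 1/(A₂E₂) = 1/(975×28×10³) + 1/(450×109×10³) = 5.702×10⁻⁸ N⁻¹.
P = 0.0007448 / 5.702×10⁻⁸ = 13060 N = 13.06 kN.
σ_{concrete} = P/A₁ = 13060/975 = 13.4 MPa, tensile.

σ ≈ 13.4 MPa (tensile)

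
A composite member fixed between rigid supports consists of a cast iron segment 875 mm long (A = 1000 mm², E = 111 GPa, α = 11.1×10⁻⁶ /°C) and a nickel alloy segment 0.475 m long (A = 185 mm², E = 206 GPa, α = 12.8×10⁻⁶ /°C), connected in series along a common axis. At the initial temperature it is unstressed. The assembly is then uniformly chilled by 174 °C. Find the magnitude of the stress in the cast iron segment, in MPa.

σ ≈ 135 MPa (tensile)

If the supports were absent, the total length change would be Σ αᵢΔT Lᵢ = 11.1×10⁻⁶×174×875 + 12.8×10⁻⁶×174×475 = 2.748 mm.
The rigid supports impose zero overall length change; the single axial force P common to all segments must satisfy P Σ Lᵢ/(AᵢEᵢ) = δ_free.
Σ Lᵢ/(AᵢEᵢ) = 875/(1000×111×10³) + 475/(185×206×10³) = 2.035×10⁻⁵ mm/N.
So P = 2.748 / 2.035×10⁻⁵ = 135.1 kN, tensile.
σ_{cast iron} = P / A = 135100 / 1000 = 135.1 MPa.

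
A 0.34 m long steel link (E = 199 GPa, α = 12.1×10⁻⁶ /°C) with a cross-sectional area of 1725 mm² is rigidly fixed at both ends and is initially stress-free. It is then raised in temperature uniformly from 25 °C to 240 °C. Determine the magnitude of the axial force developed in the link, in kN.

P ≈ 893 kN (compressive)

The ends cannot move, so σ = EαΔT = 199×10³ × 12.1×10⁻⁶ × 215 = 517.7 MPa.
P = AEαΔT = 1725 × 199×10³ × 12.1×10⁻⁶ × 215 = 893 kN (compressive).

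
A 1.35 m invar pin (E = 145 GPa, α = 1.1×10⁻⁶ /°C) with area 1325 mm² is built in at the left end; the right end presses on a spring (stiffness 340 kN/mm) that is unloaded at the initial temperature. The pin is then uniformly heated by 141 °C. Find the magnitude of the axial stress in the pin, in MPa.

σ ≈ 15.9 MPa (compressive)

Free thermal expansion: δ_free = αΔT L = 1.1×10⁻⁶ × 141 × 1350 = 0.2094 mm.
Let P be the compressive force at the spring. The pin shortens elastically by PL/(AE) and the spring compresses by P/k; together these equal δ_free.
So P = δ_free / [L/(AE) + 1/k] = 0.2094 / [ 1350/(1325×145×10³) + 1/(340×10³) ].
P = 0.2094 / 9.968×10⁻⁶ = 21010 N.
σ = P/A = 21010/1325 = 15.85 MPa.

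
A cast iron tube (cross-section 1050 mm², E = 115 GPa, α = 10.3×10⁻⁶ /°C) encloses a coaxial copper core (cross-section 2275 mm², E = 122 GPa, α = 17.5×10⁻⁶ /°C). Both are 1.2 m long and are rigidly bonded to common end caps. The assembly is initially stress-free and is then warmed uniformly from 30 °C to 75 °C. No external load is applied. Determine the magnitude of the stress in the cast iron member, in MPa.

Equilibrium of a rigid end plate with no external load gives equal and opposite internal forces ±P in the two members. Since α_{copper} > α_{cast iron}, heating drives the copper into compression and the cast iron into tension.
Equating the net (thermal + elastic) strains gives |α₁ − α₂|·ΔT = P·[1/(A₁E₁) + 1/(A₂E₂)].
|α₁ − α₂|·ΔT = 7.2×10⁻⁶ × 45 = 0.000324.
1/(A₁E₁) + 1/(A₂E₂) = 1/(1050×115×10³) + 1/(2275×122×10³) = 1.188×10⁻⁸ N⁻¹.
So P = 0.000324 / 1.188×10⁻⁸ = 27.26 kN.
σ_{cast iron} = P/A₁ = 27260/1050 = 25.96 MPa, tensile.

σ ≈ 26 MPa (tensile)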